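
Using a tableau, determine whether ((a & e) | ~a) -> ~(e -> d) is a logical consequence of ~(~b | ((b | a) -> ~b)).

Initial set: {~(~b | ((b | a) -> ~b)); ~(((a & e) | ~a) -> ~(e -> d))}.
~(~b | ((b | a) -> ~b)): α-rule — add ~~b, ~((b | a) -> ~b).
~(((a & e) | ~a) -> ~(e -> d)): α-rule — add ((a & e) | ~a), ~~(e -> d).
~((b | a) -> ~b): α-rule — add (b | a), ~~b.
((a & e) | ~a): β-rule — branch into (a & e)  //  ~a.
  branch 1 (add (a & e)):
    (a & e): α-rule — add a, e.
    ~~(e -> d): β-rule — branch into ~e  //  d.
      branch 1.1 (add ~e):
        × closes — contains both e and ~e.
      branch 1.2 (add d):
        (b | a): β-rule — branch into b  //  a.
          branch 1.2.1 (add b):
            ○ open, literals {a=1, b=1, d=1, e=1}.
          branch 1.2.2 (add a):
            ○ open, literals {a=1, b=1, d=1, e=1}.
  branch 2 (add ~a):
    ~~(e -> d): β-rule — branch into ~e  //  d.
      branch 2.1 (add ~e):
        (b | a): β-rule — branch into b  //  a.
          branch 2.1.1 (add b):
            ○ open, literals {a=0, b=1, e=0}.
          branch 2.1.2 (add a):
            × closes — contains both a and ~a.
      branch 2.2 (add d):
        (b | a): β-rule — branch into b  //  a.
          branch 2.2.1 (add b):
            ○ open, literals {a=0, b=1, d=1}.
          branch 2.2.2 (add a):
            × closes — contains both a and ~a.
3 branches closed, 4 open.
An open branch gives a countermodel: a=1, b=1, d=1, e=1 (unmentioned atoms arbitrary); the premises hold there but the conclusion fails.

No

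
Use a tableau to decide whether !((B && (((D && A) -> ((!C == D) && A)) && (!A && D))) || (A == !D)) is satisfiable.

Satisfiable

Initial set: {!((B && (((D && A) -> ((!C == D) && A)) && (!A && D))) || (A == !D))}.
!((B && (((D && A) -> ((!C == D) && A)) && (!A && D))) || (A == !D)): α-rule — add !(B && (((D && A) -> ((!C == D) && A)) && (!A && D))), !(A == !D).
!(B && (((D && A) -> ((!C == D) && A)) && (!A && D))): β-rule — branch into !B  //  !(((D && A) -> ((!C == D) && A)) && (!A && D)).
  branch 1 (add !B):
    !(A == !D): β-rule — branch into A, !!D  //  !A, !D.
      branch 1.1 (add A, !!D):
        ○ open, literals {A=T, B=F, D=T}.
      branch 1.2 (add !A, !D):
        ○ open, literals {A=F, B=F, D=F}.
  branch 2 (add !(((D && A) -> ((!C == D) && A)) && (!A && D))):
    !(A == !D): β-rule — branch into A, !!D  //  !A, !D.
      branch 2.1 (add A, !!D):
        !(((D && A) -> ((!C == D) && A)) && (!A && D)): β-rule — branch into !((D && A) -> ((!C == D) && A))  //  !(!A && D).
          branch 2.1.1 (add !((D && A) -> ((!C == D) && A))):
            !((D && A) -> ((!C == D) && A)): α-rule — add (D && A), !((!C == D) && A).
            (D && A): α-rule — add D, A.
            !((!C == D) && A): β-rule — branch into !(!C == D)  //  !A.
              branch 2.1.1.1 (add !(!C == D)):
                !(!C == D): β-rule — branch into !C, !D  //  !!C, D.
                  branch 2.1.1.1.1 (add !C, !D):
                    × closes — contains both D and !D.
                  branch 2.1.1.1.2 (add !!C, D):
                    ○ open, literals {A=T, C=T, D=T}.
              branch 2.1.1.2 (add !A):
                × closes — contains both A and !A.
          branch 2.1.2 (add !(!A && D)):
            !(!A && D): β-rule — branch into !!A  //  !D.
              branch 2.1.2.1 (add !!A):
                ○ open, literals {A=T, D=T}.
              branch 2.1.2.2 (add !D):
                × closes — contains both D and !D.
      branch 2.2 (add !A, !D):
        !(((D && A) -> ((!C == D) && A)) && (!A && D)): β-rule — branch into !((D && A) -> ((!C == D) && A))  //  !(!A && D).
          branch 2.2.1 (add !((D && A) -> ((!C == D) && A))):
            !((D && A) -> ((!C == D) && A)): α-rule — add (D && A), !((!C == D) && A).
            (D && A): α-rule — add D, A.
            × closes — contains both D and !D.
          branch 2.2.2 (add !(!A && D)):
            !(!A && D): β-rule — branch into !!A  //  !D.
              branch 2.2.2.1 (add !!A):
                × closes — contains both A and !A.
              branch 2.2.2.2 (add !D):
                ○ open, literals {A=F, D=F}.
5 branches closed, 5 open.
An open branch gives a satisfying assignment: A=T, B=F, D=T.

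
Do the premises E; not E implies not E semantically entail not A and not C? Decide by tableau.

No

Initial set: {T E; T (not E implies not E); F (not A and not C)}.
T (not E implies not E): β-rule — branch into F not E  //  T not E.
  branch 1 (add F not E):
    F (not A and not C): β-rule — branch into F not A  //  F not C.
      branch 1.1 (add F not A):
        ○ open, literals {A=true, E=true}.
      branch 1.2 (add F not C):
        ○ open, literals {C=true, E=true}.
  branch 2 (add T not E):
    × closes — contains both E and not E.
1 branch closed, 2 open.
An open branch gives a countermodel: A=true, E=true (unmentioned atoms arbitrary); the premises hold there but the conclusion fails.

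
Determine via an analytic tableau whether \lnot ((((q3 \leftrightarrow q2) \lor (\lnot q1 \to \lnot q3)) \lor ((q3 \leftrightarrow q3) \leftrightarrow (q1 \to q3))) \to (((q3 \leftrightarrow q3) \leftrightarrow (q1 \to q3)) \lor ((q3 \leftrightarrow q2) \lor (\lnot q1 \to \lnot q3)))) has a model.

Unsatisfiable

Initial set: {\lnot ((((q3 \leftrightarrow q2) \lor (\lnot q1 \to \lnot q3)) \lor ((q3 \leftrightarrow q3) \leftrightarrow (q1 \to q3))) \to (((q3 \leftrightarrow q3) \leftrightarrow (q1 \to q3)) \lor ((q3 \leftrightarrow q2) \lor (\lnot q1 \to \lnot q3))))}.
\lnot ((((q3 \leftrightarrow q2) \lor (\lnot q1 \to \lnot q3)) \lor ((q3 \leftrightarrow q3) \leftrightarrow (q1 \to q3))) \to (((q3 \leftrightarrow q3) \leftrightarrow (q1 \to q3)) \lor ((q3 \leftrightarrow q2) \lor (\lnot q1 \to \lnot q3)))): α-rule — add (((q3 \leftrightarrow q2) \lor (\lnot q1 \to \lnot q3)) \lor ((q3 \leftrightarrow q3) \leftrightarrow (q1 \to q3))), \lnot (((q3 \leftrightarrow q3) \leftrightarrow (q1 \to q3)) \lor ((q3 \leftrightarrow q2) \lor (\lnot q1 \to \lnot q3))).
\lnot (((q3 \leftrightarrow q3) \leftrightarrow (q1 \to q3)) \lor ((q3 \leftrightarrow q2) \lor (\lnot q1 \to \lnot q3))): α-rule — add \lnot ((q3 \leftrightarrow q3) \leftrightarrow (q1 \to q3)), \lnot ((q3 \leftrightarrow q2) \lor (\lnot q1 \to \lnot q3)).
\lnot ((q3 \leftrightarrow q2) \lor (\lnot q1 \to \lnot q3)): α-rule — add \lnot (q3 \leftrightarrow q2), \lnot (\lnot q1 \to \lnot q3).
\lnot (\lnot q1 \to \lnot q3): α-rule — add \lnot q1, \lnot \lnot q3.
(((q3 \leftrightarrow q2) \lor (\lnot q1 \to \lnot q3)) \lor ((q3 \leftrightarrow q3) \leftrightarrow (q1 \to q3))): β-rule — branch into ((q3 \leftrightarrow q2) \lor (\lnot q1 \to \lnot q3))  //  ((q3 \leftrightarrow q3) \leftrightarrow (q1 \to q3)).
  branch 1 (add ((q3 \leftrightarrow q2) \lor (\lnot q1 \to \lnot q3))):
    \lnot ((q3 \leftrightarrow q3) \leftrightarrow (q1 \to q3)): β-rule — branch into (q3 \leftrightarrow q3), \lnot (q1 \to q3)  //  \lnot (q3 \leftrightarrow q3), (q1 \to q3).
      branch 1.1 (add (q3 \leftrightarrow q3), \lnot (q1 \to q3)):
        \lnot (q1 \to q3): α-rule — add q1, \lnot q3.
        × closes — contains both q1 and \lnot q1.
      branch 1.2 (add \lnot (q3 \leftrightarrow q3), (q1 \to q3)):
        \lnot (q3 \leftrightarrow q2): β-rule — branch into q3, \lnot q2  //  \lnot q3, q2.
          branch 1.2.1 (add q3, \lnot q2):
            ((q3 \leftrightarrow q2) \lor (\lnot q1 \to \lnot q3)): β-rule — branch into (q3 \leftrightarrow q2)  //  (\lnot q1 \to \lnot q3).
              branch 1.2.1.1 (add (q3 \leftrightarrow q2)):
                \lnot (q3 \leftrightarrow q3): β-rule — branch into q3, \lnot q3  //  \lnot q3, q3.
                  branch 1.2.1.1.1 (add q3, \lnot q3):
                    × closes — contains both q3 and \lnot q3.
                  branch 1.2.1.1.2 (add \lnot q3, q3):
                    × closes — contains both q3 and \lnot q3.
              branch 1.2.1.2 (add (\lnot q1 \to \lnot q3)):
                \lnot (q3 \leftrightarrow q3): β-rule — branch into q3, \lnot q3  //  \lnot q3, q3.
                  branch 1.2.1.2.1 (add q3, \lnot q3):
                    × closes — contains both q3 and \lnot q3.
                  branch 1.2.1.2.2 (add \lnot q3, q3):
                    × closes — contains both q3 and \lnot q3.
          branch 1.2.2 (add \lnot q3, q2):
            × closes — contains both q3 and \lnot q3.
  branch 2 (add ((q3 \leftrightarrow q3) \leftrightarrow (q1 \to q3))):
    \lnot ((q3 \leftrightarrow q3) \leftrightarrow (q1 \to q3)): β-rule — branch into (q3 \leftrightarrow q3), \lnot (q1 \to q3)  //  \lnot (q3 \leftrightarrow q3), (q1 \to q3).
      branch 2.1 (add (q3 \leftrightarrow q3), \lnot (q1 \to q3)):
        \lnot (q1 \to q3): α-rule — add q1, \lnot q3.
        × closes — contains both q1 and \lnot q1.
      branch 2.2 (add \lnot (q3 \leftrightarrow q3), (q1 \to q3)):
        \lnot (q3 \leftrightarrow q2): β-rule — branch into q3, \lnot q2  //  \lnot q3, q2.
          branch 2.2.1 (add q3, \lnot q2):
            ((q3 \leftrightarrow q3) \leftrightarrow (q1 \to q3)): β-rule — branch into (q3 \leftrightarrow q3), (q1 \to q3)  //  \lnot (q3 \leftrightarrow q3), \lnot (q1 \to q3).
              branch 2.2.1.1 (add (q3 \leftrightarrow q3), (q1 \to q3)):
                \lnot (q3 \leftrightarrow q3): β-rule — branch into q3, \lnot q3  //  \lnot q3, q3.
                  branch 2.2.1.1.1 (add q3, \lnot q3):
                    × closes — contains both q3 and \lnot q3.
                  branch 2.2.1.1.2 (add \lnot q3, q3):
                    × closes — contains both q3 and \lnot q3.
              branch 2.2.1.2 (add \lnot (q3 \leftrightarrow q3), \lnot (q1 \to q3)):
                \lnot (q1 \to q3): α-rule — add q1, \lnot q3.
                × closes — contains both q1 and \lnot q1.
          branch 2.2.2 (add \lnot q3, q2):
            × closes — contains both q3 and \lnot q3.
All 11 branches close.
Every branch closed; the formula is unsatisfiable.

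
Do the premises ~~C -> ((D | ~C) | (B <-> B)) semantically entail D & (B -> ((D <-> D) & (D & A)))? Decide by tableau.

No

Initial set: {(~~C -> ((D | ~C) | (B <-> B))); ~(D & (B -> ((D <-> D) & (D & A))))}.
(~~C -> ((D | ~C) | (B <-> B))): β-rule — branch into ~~~C  //  ((D | ~C) | (B <-> B)).
  branch 1 (add ~~~C):
    ~~~C: drop double negation, giving ~C.
    ~(D & (B -> ((D <-> D) & (D & A)))): β-rule — branch into ~D  //  ~(B -> ((D <-> D) & (D & A))).
      branch 1.1 (add ~D):
        ○ open, literals {C=false, D=false}.
      branch 1.2 (add ~(B -> ((D <-> D) & (D & A)))):
        ~(B -> ((D <-> D) & (D & A))): α-rule — add B, ~((D <-> D) & (D & A)).
        ~((D <-> D) & (D & A)): β-rule — branch into ~(D <-> D)  //  ~(D & A).
          branch 1.2.1 (add ~(D <-> D)):
            ~(D <-> D): β-rule — branch into D, ~D  //  ~D, D.
              branch 1.2.1.1 (add D, ~D):
                × closes — contains both D and ~D.
              branch 1.2.1.2 (add ~D, D):
                × closes — contains both D and ~D.
          branch 1.2.2 (add ~(D & A)):
            ~(D & A): β-rule — branch into ~D  //  ~A.
              branch 1.2.2.1 (add ~D):
                ○ open, literals {B=true, C=false, D=false}.
              branch 1.2.2.2 (add ~A):
                ○ open, literals {A=false, B=true, C=false}.
  branch 2 (add ((D | ~C) | (B <-> B))):
    ~(D & (B -> ((D <-> D) & (D & A)))): β-rule — branch into ~D  //  ~(B -> ((D <-> D) & (D & A))).
      branch 2.1 (add ~D):
        ((D | ~C) | (B <-> B)): β-rule — branch into (D | ~C)  //  (B <-> B).
          branch 2.1.1 (add (D | ~C)):
            (D | ~C): β-rule — branch into D  //  ~C.
              branch 2.1.1.1 (add D):
                × closes — contains both D and ~D.
              branch 2.1.1.2 (add ~C):
                ○ open, literals {C=false, D=false}.
          branch 2.1.2 (add (B <-> B)):
            (B <-> B): β-rule — branch into B, B  //  ~B, ~B.
              branch 2.1.2.1 (add B, B):
                ○ open, literals {B=true, D=false}.
              branch 2.1.2.2 (add ~B, ~B):
                ○ open, literals {B=false, D=false}.
      branch 2.2 (add ~(B -> ((D <-> D) & (D & A)))):
        ~(B -> ((D <-> D) & (D & A))): α-rule — add B, ~((D <-> D) & (D & A)).
        ((D | ~C) | (B <-> B)): β-rule — branch into (D | ~C)  //  (B <-> B).
          branch 2.2.1 (add (D | ~C)):
            ~((D <-> D) & (D & A)): β-rule — branch into ~(D <-> D)  //  ~(D & A).
              branch 2.2.1.1 (add ~(D <-> D)):
                (D | ~C): β-rule — branch into D  //  ~C.
                  branch 2.2.1.1.1 (add D):
                    ~(D <-> D): β-rule — branch into D, ~D  //  ~D, D.
                      branch 2.2.1.1.1.1 (add D, ~D):
                        × closes — contains both D and ~D.
                      branch 2.2.1.1.1.2 (add ~D, D):
                        × closes — contains both D and ~D.
                  branch 2.2.1.1.2 (add ~C):
                    ~(D <-> D): β-rule — branch into D, ~D  //  ~D, D.
                      branch 2.2.1.1.2.1 (add D, ~D):
                        × closes — contains both D and ~D.
                      branch 2.2.1.1.2.2 (add ~D, D):
                        × closes — contains both D and ~D.
              branch 2.2.1.2 (add ~(D & A)):
                (D | ~C): β-rule — branch into D  //  ~C.
                  branch 2.2.1.2.1 (add D):
                    ~(D & A): β-rule — branch into ~D  //  ~A.
                      branch 2.2.1.2.1.1 (add ~D):
                        × closes — contains both D and ~D.
                      branch 2.2.1.2.1.2 (add ~A):
                        ○ open, literals {A=false, B=true, D=true}.
                  branch 2.2.1.2.2 (add ~C):
                    ~(D & A): β-rule — branch into ~D  //  ~A.
                      branch 2.2.1.2.2.1 (add ~D):
                        ○ open, literals {B=true, C=false, D=false}.
                      branch 2.2.1.2.2.2 (add ~A):
                        ○ open, literals {A=false, B=true, C=false}.
          branch 2.2.2 (add (B <-> B)):
            ~((D <-> D) & (D & A)): β-rule — branch into ~(D <-> D)  //  ~(D & A).
              branch 2.2.2.1 (add ~(D <-> D)):
                (B <-> B): β-rule — branch into B, B  //  ~B, ~B.
                  branch 2.2.2.1.1 (add B, B):
                    ~(D <-> D): β-rule — branch into D, ~D  //  ~D, D.
                      branch 2.2.2.1.1.1 (add D, ~D):
                        × closes — contains both D and ~D.
                      branch 2.2.2.1.1.2 (add ~D, D):
                        × closes — contains both D and ~D.
                  branch 2.2.2.1.2 (add ~B, ~B):
                    × closes — contains both B and ~B.
              branch 2.2.2.2 (add ~(D & A)):
                (B <-> B): β-rule — branch into B, B  //  ~B, ~B.
                  branch 2.2.2.2.1 (add B, B):
                    ~(D & A): β-rule — branch into ~D  //  ~A.
                      branch 2.2.2.2.1.1 (add ~D):
                        ○ open, literals {B=true, D=false}.
                      branch 2.2.2.2.1.2 (add ~A):
                        ○ open, literals {A=false, B=true}.
                  branch 2.2.2.2.2 (add ~B, ~B):
                    × closes — contains both B and ~B.
12 branches closed, 11 open.
An open branch gives a countermodel: C=false, D=false (unmentioned atoms arbitrary); the premises hold there but the conclusion fails.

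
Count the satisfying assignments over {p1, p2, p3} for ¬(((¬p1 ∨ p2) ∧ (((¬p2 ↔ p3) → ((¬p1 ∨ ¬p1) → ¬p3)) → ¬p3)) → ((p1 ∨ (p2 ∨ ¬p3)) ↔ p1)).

2

Initial set: {T ¬(((¬p1 ∨ p2) ∧ (((¬p2 ↔ p3) → ((¬p1 ∨ ¬p1) → ¬p3)) → ¬p3)) → ((p1 ∨ (p2 ∨ ¬p3)) ↔ p1))}.
T ¬(((¬p1 ∨ p2) ∧ (((¬p2 ↔ p3) → ((¬p1 ∨ ¬p1) → ¬p3)) → ¬p3)) → ((p1 ∨ (p2 ∨ ¬p3)) ↔ p1)): α-rule — add T ((¬p1 ∨ p2) ∧ (((¬p2 ↔ p3) → ((¬p1 ∨ ¬p1) → ¬p3)) → ¬p3)), F ((p1 ∨ (p2 ∨ ¬p3)) ↔ p1).
T ((¬p1 ∨ p2) ∧ (((¬p2 ↔ p3) → ((¬p1 ∨ ¬p1) → ¬p3)) → ¬p3)): α-rule — add T (¬p1 ∨ p2), T (((¬p2 ↔ p3) → ((¬p1 ∨ ¬p1) → ¬p3)) → ¬p3).
F ((p1 ∨ (p2 ∨ ¬p3)) ↔ p1): β-rule — branch into T (p1 ∨ (p2 ∨ ¬p3)), F p1  //  F (p1 ∨ (p2 ∨ ¬p3)), T p1.
  branch 1 (add T (p1 ∨ (p2 ∨ ¬p3)), F p1):
    T (¬p1 ∨ p2): β-rule — branch into T ¬p1  //  T p2.
      branch 1.1 (add T ¬p1):
        T (((¬p2 ↔ p3) → ((¬p1 ∨ ¬p1) → ¬p3)) → ¬p3): β-rule — branch into F ((¬p2 ↔ p3) → ((¬p1 ∨ ¬p1) → ¬p3))  //  T ¬p3.
          branch 1.1.1 (add F ((¬p2 ↔ p3) → ((¬p1 ∨ ¬p1) → ¬p3))):
            F ((¬p2 ↔ p3) → ((¬p1 ∨ ¬p1) → ¬p3)): α-rule — add T (¬p2 ↔ p3), F ((¬p1 ∨ ¬p1) → ¬p3).
            F ((¬p1 ∨ ¬p1) → ¬p3): α-rule — add T (¬p1 ∨ ¬p1), F ¬p3.
            T (p1 ∨ (p2 ∨ ¬p3)): β-rule — branch into T p1  //  T (p2 ∨ ¬p3).
              branch 1.1.1.1 (add T p1):
                × closes — contains both p1 and ¬p1.
              branch 1.1.1.2 (add T (p2 ∨ ¬p3)):
                T (¬p2 ↔ p3): β-rule — branch into T ¬p2, T p3  //  F ¬p2, F p3.
                  branch 1.1.1.2.1 (add T ¬p2, T p3):
                    T (¬p1 ∨ ¬p1): β-rule — branch into T ¬p1  //  T ¬p1.
                      branch 1.1.1.2.1.1 (add T ¬p1):
                        T (p2 ∨ ¬p3): β-rule — branch into T p2  //  T ¬p3.
                          branch 1.1.1.2.1.1.1 (add T p2):
                            × closes — contains both p2 and ¬p2.
                          branch 1.1.1.2.1.1.2 (add T ¬p3):
                            × closes — contains both p3 and ¬p3.
                      branch 1.1.1.2.1.2 (add T ¬p1):
                        T (p2 ∨ ¬p3): β-rule — branch into T p2  //  T ¬p3.
                          branch 1.1.1.2.1.2.1 (add T p2):
                            × closes — contains both p2 and ¬p2.
                          branch 1.1.1.2.1.2.2 (add T ¬p3):
                            × closes — contains both p3 and ¬p3.
                  branch 1.1.1.2.2 (add F ¬p2, F p3):
                    × closes — contains both p3 and ¬p3.
          branch 1.1.2 (add T ¬p3):
            T (p1 ∨ (p2 ∨ ¬p3)): β-rule — branch into T p1  //  T (p2 ∨ ¬p3).
              branch 1.1.2.1 (add T p1):
                × closes — contains both p1 and ¬p1.
              branch 1.1.2.2 (add T (p2 ∨ ¬p3)):
                T (p2 ∨ ¬p3): β-rule — branch into T p2  //  T ¬p3.
                  branch 1.1.2.2.1 (add T p2):
                    ○ open, literals {p1=false, p2=true, p3=false}.
                  branch 1.1.2.2.2 (add T ¬p3):
                    ○ open, literals {p1=false, p3=false}.
      branch 1.2 (add T p2):
        T (((¬p2 ↔ p3) → ((¬p1 ∨ ¬p1) → ¬p3)) → ¬p3): β-rule — branch into F ((¬p2 ↔ p3) → ((¬p1 ∨ ¬p1) → ¬p3))  //  T ¬p3.
          branch 1.2.1 (add F ((¬p2 ↔ p3) → ((¬p1 ∨ ¬p1) → ¬p3))):
            F ((¬p2 ↔ p3) → ((¬p1 ∨ ¬p1) → ¬p3)): α-rule — add T (¬p2 ↔ p3), F ((¬p1 ∨ ¬p1) → ¬p3).
            F ((¬p1 ∨ ¬p1) → ¬p3): α-rule — add T (¬p1 ∨ ¬p1), F ¬p3.
            T (p1 ∨ (p2 ∨ ¬p3)): β-rule — branch into T p1  //  T (p2 ∨ ¬p3).
              branch 1.2.1.1 (add T p1):
                × closes — contains both p1 and ¬p1.
              branch 1.2.1.2 (add T (p2 ∨ ¬p3)):
                T (¬p2 ↔ p3): β-rule — branch into T ¬p2, T p3  //  F ¬p2, F p3.
                  branch 1.2.1.2.1 (add T ¬p2, T p3):
                    × closes — contains both p2 and ¬p2.
                  branch 1.2.1.2.2 (add F ¬p2, F p3):
                    × closes — contains both p3 and ¬p3.
          branch 1.2.2 (add T ¬p3):
            T (p1 ∨ (p2 ∨ ¬p3)): β-rule — branch into T p1  //  T (p2 ∨ ¬p3).
              branch 1.2.2.1 (add T p1):
                × closes — contains both p1 and ¬p1.
              branch 1.2.2.2 (add T (p2 ∨ ¬p3)):
                T (p2 ∨ ¬p3): β-rule — branch into T p2  //  T ¬p3.
                  branch 1.2.2.2.1 (add T p2):
                    ○ open, literals {p1=false, p2=true, p3=false}.
                  branch 1.2.2.2.2 (add T ¬p3):
                    ○ open, literals {p1=false, p2=true, p3=false}.
  branch 2 (add F (p1 ∨ (p2 ∨ ¬p3)), T p1):
    F (p1 ∨ (p2 ∨ ¬p3)): α-rule — add F p1, F (p2 ∨ ¬p3).
    × closes — contains both p1 and ¬p1.
12 branches closed, 4 open.
Each open branch fixes some atoms; the unmentioned ones are free. Counting distinct full assignments: branch {p1=false, p2=true, p3=false} (none free) contributes 1 new; branch {p1=false, p3=false} (p2) contributes 1 new; branch {p1=false, p2=true, p3=false} (none free) contributes 0 new; branch {p1=false, p2=true, p3=false} (none free) contributes 0 new. Total: 2.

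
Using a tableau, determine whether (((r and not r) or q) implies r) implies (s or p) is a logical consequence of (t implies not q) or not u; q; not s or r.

Initial set: {((t implies not q) or not u); q; (not s or r); not ((((r and not r) or q) implies r) implies (s or p))}.
not ((((r and not r) or q) implies r) implies (s or p)): α-rule — add (((r and not r) or q) implies r), not (s or p).
not (s or p): α-rule — add not s, not p.
((t implies not q) or not u): β-rule — branch into (t implies not q)  //  not u.
  branch 1 (add (t implies not q)):
    (not s or r): β-rule — branch into not s  //  r.
      branch 1.1 (add not s):
        (((r and not r) or q) implies r): β-rule — branch into not ((r and not r) or q)  //  r.
          branch 1.1.1 (add not ((r and not r) or q)):
            not ((r and not r) or q): α-rule — add not (r and not r), not q.
            × closes — contains both q and not q.
          branch 1.1.2 (add r):
            (t implies not q): β-rule — branch into not t  //  not q.
              branch 1.1.2.1 (add not t):
                ○ open, literals {p=F, q=T, r=T, s=F, t=F}.
              branch 1.1.2.2 (add not q):
                × closes — contains both q and not q.
      branch 1.2 (add r):
        (((r and not r) or q) implies r): β-rule — branch into not ((r and not r) or q)  //  r.
          branch 1.2.1 (add not ((r and not r) or q)):
            not ((r and not r) or q): α-rule — add not (r and not r), not q.
            × closes — contains both q and not q.
          branch 1.2.2 (add r):
            (t implies not q): β-rule — branch into not t  //  not q.
              branch 1.2.2.1 (add not t):
                ○ open, literals {p=F, q=T, r=T, s=F, t=F}.
              branch 1.2.2.2 (add not q):
                × closes — contains both q and not q.
  branch 2 (add not u):
    (not s or r): β-rule — branch into not s  //  r.
      branch 2.1 (add not s):
        (((r and not r) or q) implies r): β-rule — branch into not ((r and not r) or q)  //  r.
          branch 2.1.1 (add not ((r and not r) or q)):
            not ((r and not r) or q): α-rule — add not (r and not r), not q.
            × closes — contains both q and not q.
          branch 2.1.2 (add r):
            ○ open, literals {p=F, q=T, r=T, s=F, u=F}.
      branch 2.2 (add r):
        (((r and not r) or q) implies r): β-rule — branch into not ((r and not r) or q)  //  r.
          branch 2.2.1 (add not ((r and not r) or q)):
            not ((r and not r) or q): α-rule — add not (r and not r), not q.
            × closes — contains both q and not q.
          branch 2.2.2 (add r):
            ○ open, literals {p=F, q=T, r=T, s=F, u=F}.
6 branches closed, 4 open.
An open branch gives a countermodel: p=F, q=T, r=T, s=F, t=F (unmentioned atoms arbitrary); the premises hold there but the conclusion fails.

No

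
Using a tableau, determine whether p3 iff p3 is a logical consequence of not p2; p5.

Initial set: {not p2; p5; not (p3 iff p3)}.
not (p3 iff p3): β-rule — branch into p3, not p3  //  not p3, p3.
  branch 1 (add p3, not p3):
    × closes — contains both p3 and not p3.
  branch 2 (add not p3, p3):
    × closes — contains both p3 and not p3.
All 2 branches close.
Every branch closed, so the premises entail the conclusion.

Yes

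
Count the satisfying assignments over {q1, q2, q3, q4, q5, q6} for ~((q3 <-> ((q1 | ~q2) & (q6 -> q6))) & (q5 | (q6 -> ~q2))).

Initial set: {~((q3 <-> ((q1 | ~q2) & (q6 -> q6))) & (q5 | (q6 -> ~q2)))}.
~((q3 <-> ((q1 | ~q2) & (q6 -> q6))) & (q5 | (q6 -> ~q2))): β-rule — branch into ~(q3 <-> ((q1 | ~q2) & (q6 -> q6)))  //  ~(q5 | (q6 -> ~q2)).
  branch 1 (add ~(q3 <-> ((q1 | ~q2) & (q6 -> q6)))):
    ~(q3 <-> ((q1 | ~q2) & (q6 -> q6))): β-rule — branch into q3, ~((q1 | ~q2) & (q6 -> q6))  //  ~q3, ((q1 | ~q2) & (q6 -> q6)).
      branch 1.1 (add q3, ~((q1 | ~q2) & (q6 -> q6))):
        ~((q1 | ~q2) & (q6 -> q6)): β-rule — branch into ~(q1 | ~q2)  //  ~(q6 -> q6).
          branch 1.1.1 (add ~(q1 | ~q2)):
            ~(q1 | ~q2): α-rule — add ~q1, ~~q2.
            ○ open, literals {q1=0, q2=1, q3=1}.
          branch 1.1.2 (add ~(q6 -> q6)):
            ~(q6 -> q6): α-rule — add q6, ~q6.
            × closes — contains both q6 and ~q6.
      branch 1.2 (add ~q3, ((q1 | ~q2) & (q6 -> q6))):
        ((q1 | ~q2) & (q6 -> q6)): α-rule — add (q1 | ~q2), (q6 -> q6).
        (q1 | ~q2): β-rule — branch into q1  //  ~q2.
          branch 1.2.1 (add q1):
            (q6 -> q6): β-rule — branch into ~q6  //  q6.
              branch 1.2.1.1 (add ~q6):
                ○ open, literals {q1=1, q3=0, q6=0}.
              branch 1.2.1.2 (add q6):
                ○ open, literals {q1=1, q3=0, q6=1}.
          branch 1.2.2 (add ~q2):
            (q6 -> q6): β-rule — branch into ~q6  //  q6.
              branch 1.2.2.1 (add ~q6):
                ○ open, literals {q2=0, q3=0, q6=0}.
              branch 1.2.2.2 (add q6):
                ○ open, literals {q2=0, q3=0, q6=1}.
  branch 2 (add ~(q5 | (q6 -> ~q2))):
    ~(q5 | (q6 -> ~q2)): α-rule — add ~q5, ~(q6 -> ~q2).
    ~(q6 -> ~q2): α-rule — add q6, ~~q2.
    ○ open, literals {q2=1, q5=0, q6=1}.
1 branch closed, 6 open.
Each open branch fixes some atoms; the unmentioned ones are free. Counting distinct full assignments: branch {q1=0, q2=1, q3=1} (q4, q5, q6) contributes 8 new; branch {q1=1, q3=0, q6=0} (q2, q4, q5) contributes 8 new; branch {q1=1, q3=0, q6=1} (q2, q4, q5) contributes 8 new; branch {q2=0, q3=0, q6=0} (q1, q4, q5) contributes 4 new; branch {q2=0, q3=0, q6=1} (q1, q4, q5) contributes 4 new; branch {q2=1, q5=0, q6=1} (q1, q3, q4) contributes 4 new. Total: 36.

36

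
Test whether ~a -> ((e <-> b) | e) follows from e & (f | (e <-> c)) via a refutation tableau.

Yes

Initial set: {(e & (f | (e <-> c))); ~(~a -> ((e <-> b) | e))}.
(e & (f | (e <-> c))): α-rule — add e, (f | (e <-> c)).
~(~a -> ((e <-> b) | e)): α-rule — add ~a, ~((e <-> b) | e).
~((e <-> b) | e): α-rule — add ~(e <-> b), ~e.
× closes — contains both e and ~e.
All 1 branch closes.
Every branch closed, so the premises entail the conclusion.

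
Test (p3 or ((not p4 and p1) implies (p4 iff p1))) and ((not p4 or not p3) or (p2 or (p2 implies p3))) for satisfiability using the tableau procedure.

Satisfiable

Initial set: {((p3 or ((not p4 and p1) implies (p4 iff p1))) and ((not p4 or not p3) or (p2 or (p2 implies p3))))}.
((p3 or ((not p4 and p1) implies (p4 iff p1))) and ((not p4 or not p3) or (p2 or (p2 implies p3)))): α-rule — add (p3 or ((not p4 and p1) implies (p4 iff p1))), ((not p4 or not p3) or (p2 or (p2 implies p3))).
(p3 or ((not p4 and p1) implies (p4 iff p1))): β-rule — branch into p3  //  ((not p4 and p1) implies (p4 iff p1)).
  branch 1 (add p3):
    ((not p4 or not p3) or (p2 or (p2 implies p3))): β-rule — branch into (not p4 or not p3)  //  (p2 or (p2 implies p3)).
      branch 1.1 (add (not p4 or not p3)):
        (not p4 or not p3): β-rule — branch into not p4  //  not p3.
          branch 1.1.1 (add not p4):
            ○ open, literals {p3=1, p4=0}.
          branch 1.1.2 (add not p3):
            × closes — contains both p3 and not p3.
      branch 1.2 (add (p2 or (p2 implies p3))):
        (p2 or (p2 implies p3)): β-rule — branch into p2  //  (p2 implies p3).
          branch 1.2.1 (add p2):
            ○ open, literals {p2=1, p3=1}.
          branch 1.2.2 (add (p2 implies p3)):
            (p2 implies p3): β-rule — branch into not p2  //  p3.
              branch 1.2.2.1 (add not p2):
                ○ open, literals {p2=0, p3=1}.
              branch 1.2.2.2 (add p3):
                ○ open, literals {p3=1}.
  branch 2 (add ((not p4 and p1) implies (p4 iff p1))):
    ((not p4 or not p3) or (p2 or (p2 implies p3))): β-rule — branch into (not p4 or not p3)  //  (p2 or (p2 implies p3)).
      branch 2.1 (add (not p4 or not p3)):
        ((not p4 and p1) implies (p4 iff p1)): β-rule — branch into not (not p4 and p1)  //  (p4 iff p1).
          branch 2.1.1 (add not (not p4 and p1)):
            (not p4 or not p3): β-rule — branch into not p4  //  not p3.
              branch 2.1.1.1 (add not p4):
                not (not p4 and p1): β-rule — branch into not not p4  //  not p1.
                  branch 2.1.1.1.1 (add not not p4):
                    × closes — contains both p4 and not p4.
                  branch 2.1.1.1.2 (add not p1):
                    ○ open, literals {p1=0, p4=0}.
              branch 2.1.1.2 (add not p3):
                not (not p4 and p1): β-rule — branch into not not p4  //  not p1.
                  branch 2.1.1.2.1 (add not not p4):
                    ○ open, literals {p3=0, p4=1}.
                  branch 2.1.1.2.2 (add not p1):
                    ○ open, literals {p1=0, p3=0}.
          branch 2.1.2 (add (p4 iff p1)):
            (not p4 or not p3): β-rule — branch into not p4  //  not p3.
              branch 2.1.2.1 (add not p4):
                (p4 iff p1): β-rule — branch into p4, p1  //  not p4, not p1.
                  branch 2.1.2.1.1 (add p4, p1):
                    × closes — contains both p4 and not p4.
                  branch 2.1.2.1.2 (add not p4, not p1):
                    ○ open, literals {p1=0, p4=0}.
              branch 2.1.2.2 (add not p3):
                (p4 iff p1): β-rule — branch into p4, p1  //  not p4, not p1.
                  branch 2.1.2.2.1 (add p4, p1):
                    ○ open, literals {p1=1, p3=0, p4=1}.
                  branch 2.1.2.2.2 (add not p4, not p1):
                    ○ open, literals {p1=0, p3=0, p4=0}.
      branch 2.2 (add (p2 or (p2 implies p3))):
        ((not p4 and p1) implies (p4 iff p1)): β-rule — branch into not (not p4 and p1)  //  (p4 iff p1).
          branch 2.2.1 (add not (not p4 and p1)):
            (p2 or (p2 implies p3)): β-rule — branch into p2  //  (p2 implies p3).
              branch 2.2.1.1 (add p2):
                not (not p4 and p1): β-rule — branch into not not p4  //  not p1.
                  branch 2.2.1.1.1 (add not not p4):
                    ○ open, literals {p2=1, p4=1}.
                  branch 2.2.1.1.2 (add not p1):
                    ○ open, literals {p1=0, p2=1}.
              branch 2.2.1.2 (add (p2 implies p3)):
                not (not p4 and p1): β-rule — branch into not not p4  //  not p1.
                  branch 2.2.1.2.1 (add not not p4):
                    (p2 implies p3): β-rule — branch into not p2  //  p3.
                      branch 2.2.1.2.1.1 (add not p2):
                        ○ open, literals {p2=0, p4=1}.
                      branch 2.2.1.2.1.2 (add p3):
                        ○ open, literals {p3=1, p4=1}.
                  branch 2.2.1.2.2 (add not p1):
                    (p2 implies p3): β-rule — branch into not p2  //  p3.
                      branch 2.2.1.2.2.1 (add not p2):
                        ○ open, literals {p1=0, p2=0}.
                      branch 2.2.1.2.2.2 (add p3):
                        ○ open, literals {p1=0, p3=1}.
          branch 2.2.2 (add (p4 iff p1)):
            (p2 or (p2 implies p3)): β-rule — branch into p2  //  (p2 implies p3).
              branch 2.2.2.1 (add p2):
                (p4 iff p1): β-rule — branch into p4, p1  //  not p4, not p1.
                  branch 2.2.2.1.1 (add p4, p1):
                    ○ open, literals {p1=1, p2=1, p4=1}.
                  branch 2.2.2.1.2 (add not p4, not p1):
                    ○ open, literals {p1=0, p2=1, p4=0}.
              branch 2.2.2.2 (add (p2 implies p3)):
                (p4 iff p1): β-rule — branch into p4, p1  //  not p4, not p1.
                  branch 2.2.2.2.1 (add p4, p1):
                    (p2 implies p3): β-rule — branch into not p2  //  p3.
                      branch 2.2.2.2.1.1 (add not p2):
                        ○ open, literals {p1=1, p2=0, p4=1}.
                      branch 2.2.2.2.1.2 (add p3):
                        ○ open, literals {p1=1, p3=1, p4=1}.
                  branch 2.2.2.2.2 (add not p4, not p1):
                    (p2 implies p3): β-rule — branch into not p2  //  p3.
                      branch 2.2.2.2.2.1 (add not p2):
                        ○ open, literals {p1=0, p2=0, p4=0}.
                      branch 2.2.2.2.2.2 (add p3):
                        ○ open, literals {p1=0, p3=1, p4=0}.
3 branches closed, 22 open.
An open branch gives a satisfying assignment: p3=1, p4=0.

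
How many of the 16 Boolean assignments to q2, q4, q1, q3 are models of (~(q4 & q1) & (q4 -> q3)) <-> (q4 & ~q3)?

Initial set: {((~(q4 & q1) & (q4 -> q3)) <-> (q4 & ~q3))}.
((~(q4 & q1) & (q4 -> q3)) <-> (q4 & ~q3)): β-rule — branch into (~(q4 & q1) & (q4 -> q3)), (q4 & ~q3)  //  ~(~(q4 & q1) & (q4 -> q3)), ~(q4 & ~q3).
  branch 1 (add (~(q4 & q1) & (q4 -> q3)), (q4 & ~q3)):
    (~(q4 & q1) & (q4 -> q3)): α-rule — add ~(q4 & q1), (q4 -> q3).
    (q4 & ~q3): α-rule — add q4, ~q3.
    ~(q4 & q1): β-rule — branch into ~q4  //  ~q1.
      branch 1.1 (add ~q4):
        × closes — contains both q4 and ~q4.
      branch 1.2 (add ~q1):
        (q4 -> q3): β-rule — branch into ~q4  //  q3.
          branch 1.2.1 (add ~q4):
            × closes — contains both q4 and ~q4.
          branch 1.2.2 (add q3):
            × closes — contains both q3 and ~q3.
  branch 2 (add ~(~(q4 & q1) & (q4 -> q3)), ~(q4 & ~q3)):
    ~(~(q4 & q1) & (q4 -> q3)): β-rule — branch into ~~(q4 & q1)  //  ~(q4 -> q3).
      branch 2.1 (add ~~(q4 & q1)):
        ~~(q4 & q1): α-rule — add q4, q1.
        ~(q4 & ~q3): β-rule — branch into ~q4  //  ~~q3.
          branch 2.1.1 (add ~q4):
            × closes — contains both q4 and ~q4.
          branch 2.1.2 (add ~~q3):
            ○ open, literals {q1=1, q3=1, q4=1}.
      branch 2.2 (add ~(q4 -> q3)):
        ~(q4 -> q3): α-rule — add q4, ~q3.
        ~(q4 & ~q3): β-rule — branch into ~q4  //  ~~q3.
          branch 2.2.1 (add ~q4):
            × closes — contains both q4 and ~q4.
          branch 2.2.2 (add ~~q3):
            × closes — contains both q3 and ~q3.
6 branches closed, 1 open.
Each open branch fixes some atoms; the unmentioned ones are free. Counting distinct full assignments: branch {q1=1, q3=1, q4=1} (q2) contributes 2 new. Total: 2.

2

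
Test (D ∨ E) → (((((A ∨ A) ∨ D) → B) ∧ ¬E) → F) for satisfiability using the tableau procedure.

Initial set: {((D ∨ E) → (((((A ∨ A) ∨ D) → B) ∧ ¬E) → F))}.
((D ∨ E) → (((((A ∨ A) ∨ D) → B) ∧ ¬E) → F)): β-rule — branch into ¬(D ∨ E)  //  (((((A ∨ A) ∨ D) → B) ∧ ¬E) → F).
  branch 1 (add ¬(D ∨ E)):
    ¬(D ∨ E): α-rule — add ¬D, ¬E.
    ○ open, literals {D=0, E=0}.
  branch 2 (add (((((A ∨ A) ∨ D) → B) ∧ ¬E) → F)):
    (((((A ∨ A) ∨ D) → B) ∧ ¬E) → F): β-rule — branch into ¬((((A ∨ A) ∨ D) → B) ∧ ¬E)  //  F.
      branch 2.1 (add ¬((((A ∨ A) ∨ D) → B) ∧ ¬E)):
        ¬((((A ∨ A) ∨ D) → B) ∧ ¬E): β-rule — branch into ¬(((A ∨ A) ∨ D) → B)  //  ¬¬E.
          branch 2.1.1 (add ¬(((A ∨ A) ∨ D) → B)):
            ¬(((A ∨ A) ∨ D) → B): α-rule — add ((A ∨ A) ∨ D), ¬B.
            ((A ∨ A) ∨ D): β-rule — branch into (A ∨ A)  //  D.
              branch 2.1.1.1 (add (A ∨ A)):
                (A ∨ A): β-rule — branch into A  //  A.
                  branch 2.1.1.1.1 (add A):
                    ○ open, literals {A=1, B=0}.
                  branch 2.1.1.1.2 (add A):
                    ○ open, literals {A=1, B=0}.
              branch 2.1.1.2 (add D):
                ○ open, literals {B=0, D=1}.
          branch 2.1.2 (add ¬¬E):
            ○ open, literals {E=1}.
      branch 2.2 (add F):
        ○ open, literals {F=1}.
0 branches closed, 6 open.
An open branch gives a satisfying assignment: D=0, E=0.

Satisfiable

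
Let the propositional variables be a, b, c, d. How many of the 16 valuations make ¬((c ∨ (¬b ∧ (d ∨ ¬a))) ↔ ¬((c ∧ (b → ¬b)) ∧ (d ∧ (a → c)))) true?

7

Initial set: {¬((c ∨ (¬b ∧ (d ∨ ¬a))) ↔ ¬((c ∧ (b → ¬b)) ∧ (d ∧ (a → c))))}.
¬((c ∨ (¬b ∧ (d ∨ ¬a))) ↔ ¬((c ∧ (b → ¬b)) ∧ (d ∧ (a → c)))): β-rule — branch into (c ∨ (¬b ∧ (d ∨ ¬a))), ¬¬((c ∧ (b → ¬b)) ∧ (d ∧ (a → c)))  //  ¬(c ∨ (¬b ∧ (d ∨ ¬a))), ¬((c ∧ (b → ¬b)) ∧ (d ∧ (a → c))).
  branch 1 (add (c ∨ (¬b ∧ (d ∨ ¬a))), ¬¬((c ∧ (b → ¬b)) ∧ (d ∧ (a → c)))):
    ¬¬((c ∧ (b → ¬b)) ∧ (d ∧ (a → c))): α-rule — add (c ∧ (b → ¬b)), (d ∧ (a → c)).
    (c ∧ (b → ¬b)): α-rule — add c, (b → ¬b).
    (d ∧ (a → c)): α-rule — add d, (a → c).
    (c ∨ (¬b ∧ (d ∨ ¬a))): β-rule — branch into c  //  (¬b ∧ (d ∨ ¬a)).
      branch 1.1 (add c):
        (b → ¬b): β-rule — branch into ¬b  //  ¬b.
          branch 1.1.1 (add ¬b):
            (a → c): β-rule — branch into ¬a  //  c.
              branch 1.1.1.1 (add ¬a):
                ○ open, literals {a=false, b=false, c=true, d=true}.
              branch 1.1.1.2 (add c):
                ○ open, literals {b=false, c=true, d=true}.
          branch 1.1.2 (add ¬b):
            (a → c): β-rule — branch into ¬a  //  c.
              branch 1.1.2.1 (add ¬a):
                ○ open, literals {a=false, b=false, c=true, d=true}.
              branch 1.1.2.2 (add c):
                ○ open, literals {b=false, c=true, d=true}.
      branch 1.2 (add (¬b ∧ (d ∨ ¬a))):
        (¬b ∧ (d ∨ ¬a)): α-rule — add ¬b, (d ∨ ¬a).
        (b → ¬b): β-rule — branch into ¬b  //  ¬b.
          branch 1.2.1 (add ¬b):
            (a → c): β-rule — branch into ¬a  //  c.
              branch 1.2.1.1 (add ¬a):
                (d ∨ ¬a): β-rule — branch into d  //  ¬a.
                  branch 1.2.1.1.1 (add d):
                    ○ open, literals {a=false, b=false, c=true, d=true}.
                  branch 1.2.1.1.2 (add ¬a):
                    ○ open, literals {a=false, b=false, c=true, d=true}.
              branch 1.2.1.2 (add c):
                (d ∨ ¬a): β-rule — branch into d  //  ¬a.
                  branch 1.2.1.2.1 (add d):
                    ○ open, literals {b=false, c=true, d=true}.
                  branch 1.2.1.2.2 (add ¬a):
                    ○ open, literals {a=false, b=false, c=true, d=true}.
          branch 1.2.2 (add ¬b):
            (a → c): β-rule — branch into ¬a  //  c.
              branch 1.2.2.1 (add ¬a):
                (d ∨ ¬a): β-rule — branch into d  //  ¬a.
                  branch 1.2.2.1.1 (add d):
                    ○ open, literals {a=false, b=false, c=true, d=true}.
                  branch 1.2.2.1.2 (add ¬a):
                    ○ open, literals {a=false, b=false, c=true, d=true}.
              branch 1.2.2.2 (add c):
                (d ∨ ¬a): β-rule — branch into d  //  ¬a.
                  branch 1.2.2.2.1 (add d):
                    ○ open, literals {b=false, c=true, d=true}.
                  branch 1.2.2.2.2 (add ¬a):
                    ○ open, literals {a=false, b=false, c=true, d=true}.
  branch 2 (add ¬(c ∨ (¬b ∧ (d ∨ ¬a))), ¬((c ∧ (b → ¬b)) ∧ (d ∧ (a → c)))):
    ¬(c ∨ (¬b ∧ (d ∨ ¬a))): α-rule — add ¬c, ¬(¬b ∧ (d ∨ ¬a)).
    ¬((c ∧ (b → ¬b)) ∧ (d ∧ (a → c))): β-rule — branch into ¬(c ∧ (b → ¬b))  //  ¬(d ∧ (a → c)).
      branch 2.1 (add ¬(c ∧ (b → ¬b))):
        ¬(¬b ∧ (d ∨ ¬a)): β-rule — branch into ¬¬b  //  ¬(d ∨ ¬a).
          branch 2.1.1 (add ¬¬b):
            ¬(c ∧ (b → ¬b)): β-rule — branch into ¬c  //  ¬(b → ¬b).
              branch 2.1.1.1 (add ¬c):
                ○ open, literals {b=true, c=false}.
              branch 2.1.1.2 (add ¬(b → ¬b)):
                ¬(b → ¬b): α-rule — add b, ¬¬b.
                ○ open, literals {b=true, c=false}.
          branch 2.1.2 (add ¬(d ∨ ¬a)):
            ¬(d ∨ ¬a): α-rule — add ¬d, ¬¬a.
            ¬(c ∧ (b → ¬b)): β-rule — branch into ¬c  //  ¬(b → ¬b).
              branch 2.1.2.1 (add ¬c):
                ○ open, literals {a=true, c=false, d=false}.
              branch 2.1.2.2 (add ¬(b → ¬b)):
                ¬(b → ¬b): α-rule — add b, ¬¬b.
                ○ open, literals {a=true, b=true, c=false, d=false}.
      branch 2.2 (add ¬(d ∧ (a → c))):
        ¬(¬b ∧ (d ∨ ¬a)): β-rule — branch into ¬¬b  //  ¬(d ∨ ¬a).
          branch 2.2.1 (add ¬¬b):
            ¬(d ∧ (a → c)): β-rule — branch into ¬d  //  ¬(a → c).
              branch 2.2.1.1 (add ¬d):
                ○ open, literals {b=true, c=false, d=false}.
              branch 2.2.1.2 (add ¬(a → c)):
                ¬(a → c): α-rule — add a, ¬c.
                ○ open, literals {a=true, b=true, c=false}.
          branch 2.2.2 (add ¬(d ∨ ¬a)):
            ¬(d ∨ ¬a): α-rule — add ¬d, ¬¬a.
            ¬(d ∧ (a → c)): β-rule — branch into ¬d  //  ¬(a → c).
              branch 2.2.2.1 (add ¬d):
                ○ open, literals {a=true, c=false, d=false}.
              branch 2.2.2.2 (add ¬(a → c)):
                ¬(a → c): α-rule — add a, ¬c.
                ○ open, literals {a=true, c=false, d=false}.
0 branches closed, 20 open.
Each open branch fixes some atoms; the unmentioned ones are free. Counting distinct full assignments: branch {a=false, b=false, c=true, d=true} (none free) contributes 1 new; branch {b=false, c=true, d=true} (a) contributes 1 new; branch {a=false, b=false, c=true, d=true} (none free) contributes 0 new; branch {b=false, c=true, d=true} (a) contributes 0 new; branch {a=false, b=false, c=true, d=true} (none free) contributes 0 new; branch {a=false, b=false, c=true, d=true} (none free) contributes 0 new; branch {b=false, c=true, d=true} (a) contributes 0 new; branch {a=false, b=false, c=true, d=true} (none free) contributes 0 new; branch {a=false, b=false, c=true, d=true} (none free) contributes 0 new; branch {a=false, b=false, c=true, d=true} (none free) contributes 0 new; branch {b=false, c=true, d=true} (a) contributes 0 new; branch {a=false, b=false, c=true, d=true} (none free) contributes 0 new; branch {b=true, c=false} (a, d) contributes 4 new; branch {b=true, c=false} (a, d) contributes 0 new; branch {a=true, c=false, d=false} (b) contributes 1 new; branch {a=true, b=true, c=false, d=false} (none free) contributes 0 new; branch {b=true, c=false, d=false} (a) contributes 0 new; branch {a=true, b=true, c=false} (d) contributes 0 new; branch {a=true, c=false, d=false} (b) contributes 0 new; branch {a=true, c=false, d=false} (b) contributes 0 new. Total: 7.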